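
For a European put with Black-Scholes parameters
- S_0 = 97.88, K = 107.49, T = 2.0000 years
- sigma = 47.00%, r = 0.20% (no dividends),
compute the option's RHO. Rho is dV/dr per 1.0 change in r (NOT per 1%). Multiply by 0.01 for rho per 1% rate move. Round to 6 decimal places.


d1 = 0.1974549327; d2 = -0.4672254416
phi(d1) = 0.3912405235; exp(-qT) = 1.0000000000; exp(-rT) = 0.9960079893
N(-d2) = 0.6798307034
Rho = -K*T*exp(-rT)*N(-d2) = -107.4900 * 2.0000 * 0.9960079893 * 0.6798307034 = -145.566572

Answer: Rho = -145.566572


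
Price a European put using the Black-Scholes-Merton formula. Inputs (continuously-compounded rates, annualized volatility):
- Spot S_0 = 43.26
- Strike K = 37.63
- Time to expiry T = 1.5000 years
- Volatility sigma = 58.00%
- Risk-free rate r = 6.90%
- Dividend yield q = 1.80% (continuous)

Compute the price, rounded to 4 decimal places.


d1 = (ln(S/K) + (r - q + 0.5*sigma^2) * T) / (sigma * sqrt(T)) = 0.65914758
d2 = d1 - sigma * sqrt(T) = -0.05120445
exp(-rT) = 0.90167602; exp(-qT) = 0.97336124
P = K * exp(-rT) * N(-d2) - S_0 * exp(-qT) * N(-d1)
N(-d1) = 0.25490050; N(-d2) = 0.52041870
P = 37.6300 * 0.90167602 * 0.52041870 - 43.2600 * 0.97336124 * 0.25490050 = 6.9246

Answer: Price = 6.9246


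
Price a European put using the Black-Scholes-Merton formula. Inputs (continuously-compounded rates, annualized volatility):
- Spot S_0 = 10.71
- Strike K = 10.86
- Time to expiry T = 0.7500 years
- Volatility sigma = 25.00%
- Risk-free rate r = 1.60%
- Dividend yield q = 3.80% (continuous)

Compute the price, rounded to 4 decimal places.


d1 = (ln(S/K) + (r - q + 0.5*sigma^2) * T) / (sigma * sqrt(T)) = -0.03219735
d2 = d1 - sigma * sqrt(T) = -0.24870370
exp(-rT) = 0.98807171; exp(-qT) = 0.97190229
P = K * exp(-rT) * N(-d2) - S_0 * exp(-qT) * N(-d1)
N(-d1) = 0.51284266; N(-d2) = 0.59820501
P = 10.8600 * 0.98807171 * 0.59820501 - 10.7100 * 0.97190229 * 0.51284266 = 1.0808

Answer: Price = 1.0808


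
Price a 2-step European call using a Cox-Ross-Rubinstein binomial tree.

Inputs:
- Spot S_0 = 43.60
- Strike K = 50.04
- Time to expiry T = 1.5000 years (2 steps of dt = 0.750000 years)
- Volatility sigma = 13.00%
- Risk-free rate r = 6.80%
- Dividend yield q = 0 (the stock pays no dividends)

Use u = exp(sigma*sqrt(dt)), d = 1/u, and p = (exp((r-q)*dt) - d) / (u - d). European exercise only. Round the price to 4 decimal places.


Answer: Price = V(0,0) = 2.0441

Derivation:
dt = T/N = 0.750000
u = exp(sigma*sqrt(dt)) = 1.119165; d = 1/u = 0.893523
p = (exp((r-q)*dt) - d) / (u - d) = 0.703768
Discount per step: exp(-r*dt) = 0.950279
Stock lattice S(k, i) with i counting down-moves:
  k=0: S(0,0) = 43.6000
  k=1: S(1,0) = 48.7956; S(1,1) = 38.9576
  k=2: S(2,0) = 54.6104; S(2,1) = 43.6000; S(2,2) = 34.8095
Terminal payoffs V(N, i) = max(S_T - K, 0):
  V(2,0) = 4.570368; V(2,1) = 0.000000; V(2,2) = 0.000000
Backward induction: V(k, i) = exp(-r*dt) * [p * V(k+1, i) + (1-p) * V(k+1, i+1)].
  V(1,0) = exp(-r*dt) * [p*4.570368 + (1-p)*0.000000] = 3.056550
  V(1,1) = exp(-r*dt) * [p*0.000000 + (1-p)*0.000000] = 0.000000
  V(0,0) = exp(-r*dt) * [p*3.056550 + (1-p)*0.000000] = 2.044146


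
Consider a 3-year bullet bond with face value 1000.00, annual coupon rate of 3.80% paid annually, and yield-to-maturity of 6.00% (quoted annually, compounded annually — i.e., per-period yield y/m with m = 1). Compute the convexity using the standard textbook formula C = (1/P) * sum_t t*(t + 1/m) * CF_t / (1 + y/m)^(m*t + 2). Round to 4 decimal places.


Coupon per period c = face * coupon_rate / m = 38.000000
Periods per year m = 1; per-period yield y/m = 0.060000
Number of cashflows N = 3
Cashflows (t years, CF_t, discount factor 1/(1+y/m)^(m*t), PV):
  t = 1.0000: CF_t = 38.000000, DF = 0.943396, PV = 35.849057
  t = 2.0000: CF_t = 38.000000, DF = 0.889996, PV = 33.819865
  t = 3.0000: CF_t = 1038.000000, DF = 0.839619, PV = 871.524816
Price P = sum_t PV_t = 941.193737
Convexity numerator sum_t t*(t + 1/m) * CF_t / (1+y/m)^(m*t + 2):
  t = 1.0000: term = 63.811066
  t = 2.0000: term = 180.597355
  t = 3.0000: term = 9307.847801
Convexity = (1/P) * sum = 9552.256222 / 941.193737 = 10.149086

Answer: Convexity = 10.1491


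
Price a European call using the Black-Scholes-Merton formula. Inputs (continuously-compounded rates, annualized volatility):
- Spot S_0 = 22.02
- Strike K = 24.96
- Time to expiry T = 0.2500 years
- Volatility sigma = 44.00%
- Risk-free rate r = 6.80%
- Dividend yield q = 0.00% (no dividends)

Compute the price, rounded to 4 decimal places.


d1 = (ln(S/K) + (r - q + 0.5*sigma^2) * T) / (sigma * sqrt(T)) = -0.38237915
d2 = d1 - sigma * sqrt(T) = -0.60237915
exp(-rT) = 0.98314368; exp(-qT) = 1.00000000
C = S_0 * exp(-qT) * N(d1) - K * exp(-rT) * N(d2)
N(d1) = 0.35109008; N(d2) = 0.27346089
C = 22.0200 * 1.00000000 * 0.35109008 - 24.9600 * 0.98314368 * 0.27346089 = 1.0205

Answer: Price = 1.0205


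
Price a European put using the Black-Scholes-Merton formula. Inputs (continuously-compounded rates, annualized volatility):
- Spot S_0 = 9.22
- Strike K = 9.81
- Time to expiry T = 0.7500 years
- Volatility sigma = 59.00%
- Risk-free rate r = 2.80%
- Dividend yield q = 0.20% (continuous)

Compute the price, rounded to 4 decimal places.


Answer: Price = 2.1031

Derivation:
d1 = (ln(S/K) + (r - q + 0.5*sigma^2) * T) / (sigma * sqrt(T)) = 0.17224661
d2 = d1 - sigma * sqrt(T) = -0.33870838
exp(-rT) = 0.97921896; exp(-qT) = 0.99850112
P = K * exp(-rT) * N(-d2) - S_0 * exp(-qT) * N(-d1)
N(-d1) = 0.43162183; N(-d2) = 0.63258529
P = 9.8100 * 0.97921896 * 0.63258529 - 9.2200 * 0.99850112 * 0.43162183 = 2.1031


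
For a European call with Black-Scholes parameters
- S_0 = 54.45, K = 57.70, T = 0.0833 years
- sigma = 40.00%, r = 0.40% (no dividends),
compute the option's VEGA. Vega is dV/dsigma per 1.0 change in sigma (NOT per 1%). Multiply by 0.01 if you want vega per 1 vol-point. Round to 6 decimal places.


Answer: Vega = 5.687108

Derivation:
d1 = -0.4415631666; d2 = -0.5570101241
phi(d1) = 0.3618854520; exp(-qT) = 1.0000000000; exp(-rT) = 0.9996668555
Vega = S * exp(-qT) * phi(d1) * sqrt(T) = 54.4500 * 1.0000000000 * 0.3618854520 * 0.2886173938 = 5.687108


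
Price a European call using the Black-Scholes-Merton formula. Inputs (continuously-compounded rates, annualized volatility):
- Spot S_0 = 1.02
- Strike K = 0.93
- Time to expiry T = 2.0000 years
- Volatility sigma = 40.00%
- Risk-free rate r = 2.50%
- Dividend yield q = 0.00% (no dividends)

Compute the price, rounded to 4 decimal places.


Answer: Price = 0.2863

Derivation:
d1 = (ln(S/K) + (r - q + 0.5*sigma^2) * T) / (sigma * sqrt(T)) = 0.53452556
d2 = d1 - sigma * sqrt(T) = -0.03115986
exp(-rT) = 0.95122942; exp(-qT) = 1.00000000
C = S_0 * exp(-qT) * N(d1) - K * exp(-rT) * N(d2)
N(d1) = 0.70351102; N(d2) = 0.48757102
C = 1.0200 * 1.00000000 * 0.70351102 - 0.9300 * 0.95122942 * 0.48757102 = 0.2863


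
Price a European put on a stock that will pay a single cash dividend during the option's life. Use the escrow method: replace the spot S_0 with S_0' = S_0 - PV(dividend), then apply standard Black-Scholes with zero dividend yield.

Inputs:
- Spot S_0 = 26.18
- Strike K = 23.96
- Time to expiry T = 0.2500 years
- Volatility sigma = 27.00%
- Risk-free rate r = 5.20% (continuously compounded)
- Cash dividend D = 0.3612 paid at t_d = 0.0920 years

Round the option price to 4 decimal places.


PV(D) = D * exp(-r * t_d) = 0.3612 * 0.99522743 = 0.35947615
S_0' = S_0 - PV(D) = 26.1800 - 0.35947615 = 25.82052385
d1 = (ln(S_0'/K) + (r + sigma^2/2)*T) / (sigma*sqrt(T)) = 0.71775112
d2 = d1 - sigma*sqrt(T) = 0.58275112
exp(-rT) = 0.98708414
N(-d1) = 0.23645538; N(-d2) = 0.28003043
P = K * exp(-rT) * N(-d2) - S_0' * N(-d1) = 23.9600 * 0.98708414 * 0.28003043 - 25.82052385 * 0.23645538 = 0.5175

Answer: Price = 0.5175


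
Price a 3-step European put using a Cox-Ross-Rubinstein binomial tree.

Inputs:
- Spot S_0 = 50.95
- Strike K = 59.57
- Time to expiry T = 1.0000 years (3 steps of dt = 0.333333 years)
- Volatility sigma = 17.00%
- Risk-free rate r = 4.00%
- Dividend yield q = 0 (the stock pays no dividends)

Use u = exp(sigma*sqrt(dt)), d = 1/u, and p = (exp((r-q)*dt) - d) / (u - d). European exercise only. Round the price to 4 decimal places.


Answer: Price = V(0,0) = 7.6473

Derivation:
dt = T/N = 0.333333
u = exp(sigma*sqrt(dt)) = 1.103128; d = 1/u = 0.906513
p = (exp((r-q)*dt) - d) / (u - d) = 0.543751
Discount per step: exp(-r*dt) = 0.986755
Stock lattice S(k, i) with i counting down-moves:
  k=0: S(0,0) = 50.9500
  k=1: S(1,0) = 56.2044; S(1,1) = 46.1869
  k=2: S(2,0) = 62.0006; S(2,1) = 50.9500; S(2,2) = 41.8690
  k=3: S(3,0) = 68.3946; S(3,1) = 56.2044; S(3,2) = 46.1869; S(3,3) = 37.9548
Terminal payoffs V(N, i) = max(K - S_T, 0):
  V(3,0) = 0.000000; V(3,1) = 3.365642; V(3,2) = 13.383146; V(3,3) = 21.615195
Backward induction: V(k, i) = exp(-r*dt) * [p * V(k+1, i) + (1-p) * V(k+1, i+1)].
  V(2,0) = exp(-r*dt) * [p*0.000000 + (1-p)*3.365642] = 1.515232
  V(2,1) = exp(-r*dt) * [p*3.365642 + (1-p)*13.383146] = 7.831005
  V(2,2) = exp(-r*dt) * [p*13.383146 + (1-p)*21.615195] = 16.912006
  V(1,0) = exp(-r*dt) * [p*1.515232 + (1-p)*7.831005] = 4.338562
  V(1,1) = exp(-r*dt) * [p*7.831005 + (1-p)*16.912006] = 11.815606
  V(0,0) = exp(-r*dt) * [p*4.338562 + (1-p)*11.815606] = 7.647309


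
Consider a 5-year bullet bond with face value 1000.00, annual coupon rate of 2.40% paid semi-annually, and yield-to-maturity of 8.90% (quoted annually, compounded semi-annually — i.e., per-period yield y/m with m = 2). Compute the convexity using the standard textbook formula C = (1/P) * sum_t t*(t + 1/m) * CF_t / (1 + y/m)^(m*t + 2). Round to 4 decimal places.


Answer: Convexity = 23.1423

Derivation:
Coupon per period c = face * coupon_rate / m = 12.000000
Periods per year m = 2; per-period yield y/m = 0.044500
Number of cashflows N = 10
Cashflows (t years, CF_t, discount factor 1/(1+y/m)^(m*t), PV):
  t = 0.5000: CF_t = 12.000000, DF = 0.957396, PV = 11.488751
  t = 1.0000: CF_t = 12.000000, DF = 0.916607, PV = 10.999283
  t = 1.5000: CF_t = 12.000000, DF = 0.877556, PV = 10.530668
  t = 2.0000: CF_t = 12.000000, DF = 0.840168, PV = 10.082018
  t = 2.5000: CF_t = 12.000000, DF = 0.804374, PV = 9.652483
  t = 3.0000: CF_t = 12.000000, DF = 0.770104, PV = 9.241247
  t = 3.5000: CF_t = 12.000000, DF = 0.737294, PV = 8.847532
  t = 4.0000: CF_t = 12.000000, DF = 0.705883, PV = 8.470591
  t = 4.5000: CF_t = 12.000000, DF = 0.675809, PV = 8.109709
  t = 5.0000: CF_t = 1012.000000, DF = 0.647017, PV = 654.781001
Price P = sum_t PV_t = 742.203280
Convexity numerator sum_t t*(t + 1/m) * CF_t / (1+y/m)^(m*t + 2):
  t = 0.5000: term = 5.265334
  t = 1.0000: term = 15.123027
  t = 1.5000: term = 28.957448
  t = 2.0000: term = 46.206235
  t = 2.5000: term = 66.356489
  t = 3.0000: term = 88.941201
  t = 3.5000: term = 113.535920
  t = 4.0000: term = 139.755629
  t = 4.5000: term = 167.251829
  t = 5.0000: term = 16504.861128
Convexity = (1/P) * sum = 17176.254240 / 742.203280 = 23.142251


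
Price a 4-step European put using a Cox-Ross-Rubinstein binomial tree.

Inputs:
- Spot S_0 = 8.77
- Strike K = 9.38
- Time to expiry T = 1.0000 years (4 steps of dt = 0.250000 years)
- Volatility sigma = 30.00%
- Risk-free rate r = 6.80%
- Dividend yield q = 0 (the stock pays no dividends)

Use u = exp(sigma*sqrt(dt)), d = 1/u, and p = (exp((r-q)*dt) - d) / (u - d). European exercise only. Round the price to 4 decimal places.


dt = T/N = 0.250000
u = exp(sigma*sqrt(dt)) = 1.161834; d = 1/u = 0.860708
p = (exp((r-q)*dt) - d) / (u - d) = 0.519507
Discount per step: exp(-r*dt) = 0.983144
Stock lattice S(k, i) with i counting down-moves:
  k=0: S(0,0) = 8.7700
  k=1: S(1,0) = 10.1893; S(1,1) = 7.5484
  k=2: S(2,0) = 11.8383; S(2,1) = 8.7700; S(2,2) = 6.4970
  k=3: S(3,0) = 13.7541; S(3,1) = 10.1893; S(3,2) = 7.5484; S(3,3) = 5.5920
  k=4: S(4,0) = 15.9800; S(4,1) = 11.8383; S(4,2) = 8.7700; S(4,3) = 6.4970; S(4,4) = 4.8131
Terminal payoffs V(N, i) = max(K - S_T, 0):
  V(4,0) = 0.000000; V(4,1) = 0.000000; V(4,2) = 0.610000; V(4,3) = 2.883024; V(4,4) = 4.566922
Backward induction: V(k, i) = exp(-r*dt) * [p * V(k+1, i) + (1-p) * V(k+1, i+1)].
  V(3,0) = exp(-r*dt) * [p*0.000000 + (1-p)*0.000000] = 0.000000
  V(3,1) = exp(-r*dt) * [p*0.000000 + (1-p)*0.610000] = 0.288160
  V(3,2) = exp(-r*dt) * [p*0.610000 + (1-p)*2.883024] = 1.673479
  V(3,3) = exp(-r*dt) * [p*2.883024 + (1-p)*4.566922] = 3.629889
  V(2,0) = exp(-r*dt) * [p*0.000000 + (1-p)*0.288160] = 0.136125
  V(2,1) = exp(-r*dt) * [p*0.288160 + (1-p)*1.673479] = 0.937718
  V(2,2) = exp(-r*dt) * [p*1.673479 + (1-p)*3.629889] = 2.569465
  V(1,0) = exp(-r*dt) * [p*0.136125 + (1-p)*0.937718] = 0.512497
  V(1,1) = exp(-r*dt) * [p*0.937718 + (1-p)*2.569465] = 1.692738
  V(0,0) = exp(-r*dt) * [p*0.512497 + (1-p)*1.692738] = 1.061396

Answer: Price = V(0,0) = 1.0614


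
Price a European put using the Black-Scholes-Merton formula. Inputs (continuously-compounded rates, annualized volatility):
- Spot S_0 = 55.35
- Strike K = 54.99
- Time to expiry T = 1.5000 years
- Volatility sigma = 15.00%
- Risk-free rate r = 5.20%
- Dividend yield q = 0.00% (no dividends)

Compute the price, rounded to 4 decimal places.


Answer: Price = 2.0465

Derivation:
d1 = (ln(S/K) + (r - q + 0.5*sigma^2) * T) / (sigma * sqrt(T)) = 0.55195337
d2 = d1 - sigma * sqrt(T) = 0.36824164
exp(-rT) = 0.92496443; exp(-qT) = 1.00000000
P = K * exp(-rT) * N(-d2) - S_0 * exp(-qT) * N(-d1)
N(-d1) = 0.29049015; N(-d2) = 0.35634653
P = 54.9900 * 0.92496443 * 0.35634653 - 55.3500 * 1.00000000 * 0.29049015 = 2.0465


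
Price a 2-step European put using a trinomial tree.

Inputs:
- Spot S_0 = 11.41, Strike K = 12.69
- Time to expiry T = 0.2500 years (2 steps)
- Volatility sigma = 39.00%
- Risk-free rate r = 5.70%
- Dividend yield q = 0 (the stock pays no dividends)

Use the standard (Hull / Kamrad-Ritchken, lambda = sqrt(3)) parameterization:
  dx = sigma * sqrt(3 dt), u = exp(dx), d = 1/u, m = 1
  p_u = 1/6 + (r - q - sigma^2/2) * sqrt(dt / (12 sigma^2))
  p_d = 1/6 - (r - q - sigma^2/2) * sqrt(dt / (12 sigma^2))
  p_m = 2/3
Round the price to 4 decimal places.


dt = T/N = 0.125000; dx = sigma*sqrt(3*dt) = 0.238825
u = exp(dx) = 1.269757; d = 1/u = 0.787552
p_u = 0.161681, p_m = 0.666667, p_d = 0.171652
Discount per step: exp(-r*dt) = 0.992900
Stock lattice S(k, j) with j the centered position index:
  k=0: S(0,+0) = 11.4100
  k=1: S(1,-1) = 8.9860; S(1,+0) = 11.4100; S(1,+1) = 14.4879
  k=2: S(2,-2) = 7.0769; S(2,-1) = 8.9860; S(2,+0) = 11.4100; S(2,+1) = 14.4879; S(2,+2) = 18.3961
Terminal payoffs V(N, j) = max(K - S_T, 0):
  V(2,-2) = 5.613074; V(2,-1) = 3.704026; V(2,+0) = 1.280000; V(2,+1) = 0.000000; V(2,+2) = 0.000000
Backward induction: V(k, j) = exp(-r*dt) * [p_u * V(k+1, j+1) + p_m * V(k+1, j) + p_d * V(k+1, j-1)]
  V(1,-1) = exp(-r*dt) * [p_u*1.280000 + p_m*3.704026 + p_d*5.613074] = 3.613957
  V(1,+0) = exp(-r*dt) * [p_u*0.000000 + p_m*1.280000 + p_d*3.704026] = 1.478564
  V(1,+1) = exp(-r*dt) * [p_u*0.000000 + p_m*0.000000 + p_d*1.280000] = 0.218155
  V(0,+0) = exp(-r*dt) * [p_u*0.218155 + p_m*1.478564 + p_d*3.613957] = 1.629671

Answer: Price = V(0,0) = 1.6297


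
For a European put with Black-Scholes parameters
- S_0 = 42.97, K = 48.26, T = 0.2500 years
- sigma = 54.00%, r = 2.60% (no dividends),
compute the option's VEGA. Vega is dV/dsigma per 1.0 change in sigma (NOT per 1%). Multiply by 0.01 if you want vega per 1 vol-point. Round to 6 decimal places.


d1 = -0.2709291200; d2 = -0.5409291200
phi(d1) = 0.3845660100; exp(-qT) = 1.0000000000; exp(-rT) = 0.9935210793
Vega = S * exp(-qT) * phi(d1) * sqrt(T) = 42.9700 * 1.0000000000 * 0.3845660100 * 0.5000000000 = 8.262401

Answer: Vega = 8.262401


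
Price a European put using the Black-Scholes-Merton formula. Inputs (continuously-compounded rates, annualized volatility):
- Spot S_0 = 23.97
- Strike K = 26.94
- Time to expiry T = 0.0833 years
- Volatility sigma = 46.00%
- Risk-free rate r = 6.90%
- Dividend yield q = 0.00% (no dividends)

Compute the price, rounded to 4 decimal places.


d1 = (ln(S/K) + (r - q + 0.5*sigma^2) * T) / (sigma * sqrt(T)) = -0.77015066
d2 = d1 - sigma * sqrt(T) = -0.90291466
exp(-rT) = 0.99426879; exp(-qT) = 1.00000000
P = K * exp(-rT) * N(-d2) - S_0 * exp(-qT) * N(-d1)
N(-d1) = 0.77939473; N(-d2) = 0.81671440
P = 26.9400 * 0.99426879 * 0.81671440 - 23.9700 * 1.00000000 * 0.77939473 = 3.1941

Answer: Price = 3.1941


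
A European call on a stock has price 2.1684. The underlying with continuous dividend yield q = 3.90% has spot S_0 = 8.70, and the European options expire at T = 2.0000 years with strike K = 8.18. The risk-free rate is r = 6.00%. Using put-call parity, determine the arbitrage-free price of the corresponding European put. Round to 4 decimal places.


Answer: Put price = 1.3762

Derivation:
Put-call parity: C - P = S_0 * exp(-qT) - K * exp(-rT).
S_0 * exp(-qT) = 8.7000 * 0.92496443 = 8.04719051
K * exp(-rT) = 8.1800 * 0.88692044 = 7.25500917
P = C - S*exp(-qT) + K*exp(-rT)
P = 2.1684 - 8.04719051 + 7.25500917 = 1.3762


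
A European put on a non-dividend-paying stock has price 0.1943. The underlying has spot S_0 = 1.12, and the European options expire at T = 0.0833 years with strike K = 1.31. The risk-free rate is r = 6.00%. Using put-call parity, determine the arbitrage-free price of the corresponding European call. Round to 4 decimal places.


Put-call parity: C - P = S_0 * exp(-qT) - K * exp(-rT).
S_0 * exp(-qT) = 1.1200 * 1.00000000 = 1.12000000
K * exp(-rT) = 1.3100 * 0.99501447 = 1.30346895
C = P + S*exp(-qT) - K*exp(-rT)
C = 0.1943 + 1.12000000 - 1.30346895 = 0.0108

Answer: Call price = 0.0108


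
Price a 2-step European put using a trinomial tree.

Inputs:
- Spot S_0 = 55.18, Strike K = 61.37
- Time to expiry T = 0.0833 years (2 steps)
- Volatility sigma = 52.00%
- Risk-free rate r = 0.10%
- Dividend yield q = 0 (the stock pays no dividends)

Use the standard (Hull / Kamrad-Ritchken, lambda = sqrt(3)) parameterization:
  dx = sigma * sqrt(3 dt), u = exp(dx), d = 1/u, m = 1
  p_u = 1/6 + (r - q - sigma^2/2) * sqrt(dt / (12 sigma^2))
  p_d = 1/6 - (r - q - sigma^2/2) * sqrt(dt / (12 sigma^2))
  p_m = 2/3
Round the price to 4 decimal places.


dt = T/N = 0.041650; dx = sigma*sqrt(3*dt) = 0.183811
u = exp(dx) = 1.201789; d = 1/u = 0.832093
p_u = 0.151462, p_m = 0.666667, p_d = 0.181871
Discount per step: exp(-r*dt) = 0.999958
Stock lattice S(k, j) with j the centered position index:
  k=0: S(0,+0) = 55.1800
  k=1: S(1,-1) = 45.9149; S(1,+0) = 55.1800; S(1,+1) = 66.3147
  k=2: S(2,-2) = 38.2055; S(2,-1) = 45.9149; S(2,+0) = 55.1800; S(2,+1) = 66.3147; S(2,+2) = 79.6963
Terminal payoffs V(N, j) = max(K - S_T, 0):
  V(2,-2) = 23.164534; V(2,-1) = 15.455105; V(2,+0) = 6.190000; V(2,+1) = 0.000000; V(2,+2) = 0.000000
Backward induction: V(k, j) = exp(-r*dt) * [p_u * V(k+1, j+1) + p_m * V(k+1, j) + p_d * V(k+1, j-1)]
  V(1,-1) = exp(-r*dt) * [p_u*6.190000 + p_m*15.455105 + p_d*23.164534] = 15.453268
  V(1,+0) = exp(-r*dt) * [p_u*0.000000 + p_m*6.190000 + p_d*15.455105] = 6.937212
  V(1,+1) = exp(-r*dt) * [p_u*0.000000 + p_m*0.000000 + p_d*6.190000] = 1.125734
  V(0,+0) = exp(-r*dt) * [p_u*1.125734 + p_m*6.937212 + p_d*15.453268] = 7.605498

Answer: Price = V(0,0) = 7.6055


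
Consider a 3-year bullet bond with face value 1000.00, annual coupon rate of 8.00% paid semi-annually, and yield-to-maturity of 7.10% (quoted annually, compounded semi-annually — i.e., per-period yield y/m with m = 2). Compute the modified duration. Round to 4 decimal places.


Answer: Modified duration = 2.6361

Derivation:
Coupon per period c = face * coupon_rate / m = 40.000000
Periods per year m = 2; per-period yield y/m = 0.035500
Number of cashflows N = 6
Cashflows (t years, CF_t, discount factor 1/(1+y/m)^(m*t), PV):
  t = 0.5000: CF_t = 40.000000, DF = 0.965717, PV = 38.628682
  t = 1.0000: CF_t = 40.000000, DF = 0.932609, PV = 37.304376
  t = 1.5000: CF_t = 40.000000, DF = 0.900637, PV = 36.025472
  t = 2.0000: CF_t = 40.000000, DF = 0.869760, PV = 34.790413
  t = 2.5000: CF_t = 40.000000, DF = 0.839942, PV = 33.597694
  t = 3.0000: CF_t = 1040.000000, DF = 0.811147, PV = 843.592519
Price P = sum_t PV_t = 1023.939157
First compute Macaulay numerator sum_t t * PV_t:
  t * PV_t at t = 0.5000: 19.314341
  t * PV_t at t = 1.0000: 37.304376
  t * PV_t at t = 1.5000: 54.038208
  t * PV_t at t = 2.0000: 69.580825
  t * PV_t at t = 2.5000: 83.994236
  t * PV_t at t = 3.0000: 2530.777558
Macaulay duration D = 2795.009545 / 1023.939157 = 2.729664
Modified duration = D / (1 + y/m) = 2.729664 / (1 + 0.035500) = 2.636083


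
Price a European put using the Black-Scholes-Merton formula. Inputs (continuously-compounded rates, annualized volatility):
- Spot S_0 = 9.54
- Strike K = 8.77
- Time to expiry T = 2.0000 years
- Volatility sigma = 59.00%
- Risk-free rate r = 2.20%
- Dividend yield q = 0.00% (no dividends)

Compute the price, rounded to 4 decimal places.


d1 = (ln(S/K) + (r - q + 0.5*sigma^2) * T) / (sigma * sqrt(T)) = 0.57078700
d2 = d1 - sigma * sqrt(T) = -0.26359901
exp(-rT) = 0.95695396; exp(-qT) = 1.00000000
P = K * exp(-rT) * N(-d2) - S_0 * exp(-qT) * N(-d1)
N(-d1) = 0.28407202; N(-d2) = 0.60395554
P = 8.7700 * 0.95695396 * 0.60395554 - 9.5400 * 1.00000000 * 0.28407202 = 2.3586

Answer: Price = 2.3586


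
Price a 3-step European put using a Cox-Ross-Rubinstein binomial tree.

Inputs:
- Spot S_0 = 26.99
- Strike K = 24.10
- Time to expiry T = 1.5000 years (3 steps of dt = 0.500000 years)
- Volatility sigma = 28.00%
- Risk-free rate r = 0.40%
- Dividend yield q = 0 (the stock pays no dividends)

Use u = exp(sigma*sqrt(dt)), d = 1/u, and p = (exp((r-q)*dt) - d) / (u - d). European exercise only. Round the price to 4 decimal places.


dt = T/N = 0.500000
u = exp(sigma*sqrt(dt)) = 1.218950; d = 1/u = 0.820378
p = (exp((r-q)*dt) - d) / (u - d) = 0.455687
Discount per step: exp(-r*dt) = 0.998002
Stock lattice S(k, i) with i counting down-moves:
  k=0: S(0,0) = 26.9900
  k=1: S(1,0) = 32.8995; S(1,1) = 22.1420
  k=2: S(2,0) = 40.1028; S(2,1) = 26.9900; S(2,2) = 18.1648
  k=3: S(3,0) = 48.8833; S(3,1) = 32.8995; S(3,2) = 22.1420; S(3,3) = 14.9020
Terminal payoffs V(N, i) = max(K - S_T, 0):
  V(3,0) = 0.000000; V(3,1) = 0.000000; V(3,2) = 1.957994; V(3,3) = 9.197981
Backward induction: V(k, i) = exp(-r*dt) * [p * V(k+1, i) + (1-p) * V(k+1, i+1)].
  V(2,0) = exp(-r*dt) * [p*0.000000 + (1-p)*0.000000] = 0.000000
  V(2,1) = exp(-r*dt) * [p*0.000000 + (1-p)*1.957994] = 1.063633
  V(2,2) = exp(-r*dt) * [p*1.957994 + (1-p)*9.197981] = 5.887030
  V(1,0) = exp(-r*dt) * [p*0.000000 + (1-p)*1.063633] = 0.577793
  V(1,1) = exp(-r*dt) * [p*1.063633 + (1-p)*5.887030] = 3.681703
  V(0,0) = exp(-r*dt) * [p*0.577793 + (1-p)*3.681703] = 2.262763

Answer: Price = V(0,0) = 2.2628


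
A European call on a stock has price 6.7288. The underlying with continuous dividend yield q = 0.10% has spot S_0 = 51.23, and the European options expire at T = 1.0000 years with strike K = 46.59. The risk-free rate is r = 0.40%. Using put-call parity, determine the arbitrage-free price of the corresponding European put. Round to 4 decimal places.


Answer: Put price = 1.9540

Derivation:
Put-call parity: C - P = S_0 * exp(-qT) - K * exp(-rT).
S_0 * exp(-qT) = 51.2300 * 0.99900050 = 51.17879561
K * exp(-rT) = 46.5900 * 0.99600799 = 46.40401222
P = C - S*exp(-qT) + K*exp(-rT)
P = 6.7288 - 51.17879561 + 46.40401222 = 1.9540


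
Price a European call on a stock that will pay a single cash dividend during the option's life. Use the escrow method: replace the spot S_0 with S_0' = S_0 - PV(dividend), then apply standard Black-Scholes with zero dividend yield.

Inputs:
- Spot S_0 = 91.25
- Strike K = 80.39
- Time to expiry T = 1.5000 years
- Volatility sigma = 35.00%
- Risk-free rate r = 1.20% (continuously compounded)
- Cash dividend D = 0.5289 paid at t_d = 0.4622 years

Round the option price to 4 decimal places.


Answer: Price = 21.0191

Derivation:
PV(D) = D * exp(-r * t_d) = 0.5289 * 0.99446895 = 0.52597463
S_0' = S_0 - PV(D) = 91.2500 - 0.52597463 = 90.72402537
d1 = (ln(S_0'/K) + (r + sigma^2/2)*T) / (sigma*sqrt(T)) = 0.53843848
d2 = d1 - sigma*sqrt(T) = 0.10977778
exp(-rT) = 0.98216103
N(d1) = 0.70486282; N(d2) = 0.54370719
C = S_0' * N(d1) - K * exp(-rT) * N(d2) = 90.72402537 * 0.70486282 - 80.3900 * 0.98216103 * 0.54370719 = 21.0191


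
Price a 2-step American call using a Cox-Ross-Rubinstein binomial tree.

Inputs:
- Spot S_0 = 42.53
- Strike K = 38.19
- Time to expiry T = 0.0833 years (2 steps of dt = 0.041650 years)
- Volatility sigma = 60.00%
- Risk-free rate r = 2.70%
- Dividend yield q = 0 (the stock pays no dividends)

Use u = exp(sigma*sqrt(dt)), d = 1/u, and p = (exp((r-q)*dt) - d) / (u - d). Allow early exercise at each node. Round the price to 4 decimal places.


dt = T/N = 0.041650
u = exp(sigma*sqrt(dt)) = 1.130263; d = 1/u = 0.884750
p = (exp((r-q)*dt) - d) / (u - d) = 0.474009
Discount per step: exp(-r*dt) = 0.998876
Stock lattice S(k, i) with i counting down-moves:
  k=0: S(0,0) = 42.5300
  k=1: S(1,0) = 48.0701; S(1,1) = 37.6284
  k=2: S(2,0) = 54.3318; S(2,1) = 42.5300; S(2,2) = 33.2918
Terminal payoffs V(N, i) = max(S_T - K, 0):
  V(2,0) = 16.141800; V(2,1) = 4.340000; V(2,2) = 0.000000
Backward induction: V(k, i) = exp(-r*dt) * [p * V(k+1, i) + (1-p) * V(k+1, i+1)]; then take max(V_cont, immediate exercise) for American.
  V(1,0) = exp(-r*dt) * [p*16.141800 + (1-p)*4.340000] = 9.922991; exercise = 9.880068; V(1,0) = max -> 9.922991
  V(1,1) = exp(-r*dt) * [p*4.340000 + (1-p)*0.000000] = 2.054886; exercise = 0.000000; V(1,1) = max -> 2.054886
  V(0,0) = exp(-r*dt) * [p*9.922991 + (1-p)*2.054886] = 5.777935; exercise = 4.340000; V(0,0) = max -> 5.777935

Answer: Price = V(0,0) = 5.7779


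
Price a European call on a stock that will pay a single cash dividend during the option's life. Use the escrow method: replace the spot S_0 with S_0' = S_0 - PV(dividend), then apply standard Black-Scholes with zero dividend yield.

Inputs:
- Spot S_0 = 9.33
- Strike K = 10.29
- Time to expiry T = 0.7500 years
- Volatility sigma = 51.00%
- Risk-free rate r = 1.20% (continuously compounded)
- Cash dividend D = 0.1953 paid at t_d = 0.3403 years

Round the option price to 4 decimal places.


PV(D) = D * exp(-r * t_d) = 0.1953 * 0.99592473 = 0.19450410
S_0' = S_0 - PV(D) = 9.3300 - 0.19450410 = 9.13549590
d1 = (ln(S_0'/K) + (r + sigma^2/2)*T) / (sigma*sqrt(T)) = -0.02822807
d2 = d1 - sigma*sqrt(T) = -0.46990103
exp(-rT) = 0.99104038
N(d1) = 0.48874012; N(d2) = 0.31921287
C = S_0' * N(d1) - K * exp(-rT) * N(d2) = 9.13549590 * 0.48874012 - 10.2900 * 0.99104038 * 0.31921287 = 1.2096

Answer: Price = 1.2096


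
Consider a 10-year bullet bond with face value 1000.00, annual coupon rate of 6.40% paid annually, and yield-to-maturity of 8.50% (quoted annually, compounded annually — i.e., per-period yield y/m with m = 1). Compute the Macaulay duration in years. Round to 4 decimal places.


Coupon per period c = face * coupon_rate / m = 64.000000
Periods per year m = 1; per-period yield y/m = 0.085000
Number of cashflows N = 10
Cashflows (t years, CF_t, discount factor 1/(1+y/m)^(m*t), PV):
  t = 1.0000: CF_t = 64.000000, DF = 0.921659, PV = 58.986175
  t = 2.0000: CF_t = 64.000000, DF = 0.849455, PV = 54.365138
  t = 3.0000: CF_t = 64.000000, DF = 0.782908, PV = 50.106118
  t = 4.0000: CF_t = 64.000000, DF = 0.721574, PV = 46.180754
  t = 5.0000: CF_t = 64.000000, DF = 0.665045, PV = 42.562907
  t = 6.0000: CF_t = 64.000000, DF = 0.612945, PV = 39.228486
  t = 7.0000: CF_t = 64.000000, DF = 0.564926, PV = 36.155286
  t = 8.0000: CF_t = 64.000000, DF = 0.520669, PV = 33.322845
  t = 9.0000: CF_t = 64.000000, DF = 0.479880, PV = 30.712299
  t = 10.0000: CF_t = 1064.000000, DF = 0.442285, PV = 470.591682
Price P = sum_t PV_t = 862.211691
Macaulay numerator sum_t t * PV_t:
  t * PV_t at t = 1.0000: 58.986175
  t * PV_t at t = 2.0000: 108.730277
  t * PV_t at t = 3.0000: 150.318355
  t * PV_t at t = 4.0000: 184.723017
  t * PV_t at t = 5.0000: 212.814535
  t * PV_t at t = 6.0000: 235.370915
  t * PV_t at t = 7.0000: 253.087005
  t * PV_t at t = 8.0000: 266.582757
  t * PV_t at t = 9.0000: 276.410693
  t * PV_t at t = 10.0000: 4705.916816
Macaulay duration D = (sum_t t * PV_t) / P = 6452.940545 / 862.211691 = 7.484172

Answer: Macaulay duration = 7.4842 years


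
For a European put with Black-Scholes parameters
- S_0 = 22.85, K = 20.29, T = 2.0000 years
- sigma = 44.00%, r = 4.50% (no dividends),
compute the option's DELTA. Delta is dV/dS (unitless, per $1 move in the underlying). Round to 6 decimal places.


Answer: Delta = -0.258907

Derivation:
d1 = 0.6467181964; d2 = 0.0244642289
phi(d1) = 0.3236603078; exp(-qT) = 1.0000000000; exp(-rT) = 0.9139311853
N(-d1) = 0.2589071721
Delta = -exp(-qT) * N(-d1) = -1.0000000000 * 0.2589071721 = -0.258907


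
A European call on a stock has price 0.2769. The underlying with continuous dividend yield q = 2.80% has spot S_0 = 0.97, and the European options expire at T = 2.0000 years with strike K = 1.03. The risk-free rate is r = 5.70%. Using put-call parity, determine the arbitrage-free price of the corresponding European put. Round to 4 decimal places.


Answer: Put price = 0.2788

Derivation:
Put-call parity: C - P = S_0 * exp(-qT) - K * exp(-rT).
S_0 * exp(-qT) = 0.9700 * 0.94553914 = 0.91717296
K * exp(-rT) = 1.0300 * 0.89225796 = 0.91902569
P = C - S*exp(-qT) + K*exp(-rT)
P = 0.2769 - 0.91717296 + 0.91902569 = 0.2788


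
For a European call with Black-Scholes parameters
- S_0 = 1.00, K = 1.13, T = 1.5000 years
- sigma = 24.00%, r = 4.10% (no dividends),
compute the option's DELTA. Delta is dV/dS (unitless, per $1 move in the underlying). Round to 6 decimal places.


d1 = -0.0595961968; d2 = -0.3535349659
phi(d1) = 0.3982344461; exp(-qT) = 1.0000000000; exp(-rT) = 0.9403529457
N(d1) = 0.4762386238
Delta = exp(-qT) * N(d1) = 1.0000000000 * 0.4762386238 = 0.476239

Answer: Delta = 0.476239


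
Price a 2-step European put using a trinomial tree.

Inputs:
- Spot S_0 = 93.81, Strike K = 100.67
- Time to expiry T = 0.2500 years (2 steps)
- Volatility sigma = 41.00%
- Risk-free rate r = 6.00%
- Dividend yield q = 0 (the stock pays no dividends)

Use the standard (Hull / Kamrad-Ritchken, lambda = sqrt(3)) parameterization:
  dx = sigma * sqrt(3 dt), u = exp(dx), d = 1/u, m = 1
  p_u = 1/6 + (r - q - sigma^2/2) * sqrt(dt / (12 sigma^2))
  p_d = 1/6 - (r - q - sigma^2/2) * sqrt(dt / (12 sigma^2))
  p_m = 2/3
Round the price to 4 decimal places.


Answer: Price = V(0,0) = 10.9466

Derivation:
dt = T/N = 0.125000; dx = sigma*sqrt(3*dt) = 0.251073
u = exp(dx) = 1.285404; d = 1/u = 0.777966
p_u = 0.160680, p_m = 0.666667, p_d = 0.172653
Discount per step: exp(-r*dt) = 0.992528
Stock lattice S(k, j) with j the centered position index:
  k=0: S(0,+0) = 93.8100
  k=1: S(1,-1) = 72.9810; S(1,+0) = 93.8100; S(1,+1) = 120.5837
  k=2: S(2,-2) = 56.7767; S(2,-1) = 72.9810; S(2,+0) = 93.8100; S(2,+1) = 120.5837; S(2,+2) = 154.9987
Terminal payoffs V(N, j) = max(K - S_T, 0):
  V(2,-2) = 43.893298; V(2,-1) = 27.689027; V(2,+0) = 6.860000; V(2,+1) = 0.000000; V(2,+2) = 0.000000
Backward induction: V(k, j) = exp(-r*dt) * [p_u * V(k+1, j+1) + p_m * V(k+1, j) + p_d * V(k+1, j-1)]
  V(1,-1) = exp(-r*dt) * [p_u*6.860000 + p_m*27.689027 + p_d*43.893298] = 26.937158
  V(1,+0) = exp(-r*dt) * [p_u*0.000000 + p_m*6.860000 + p_d*27.689027] = 9.284048
  V(1,+1) = exp(-r*dt) * [p_u*0.000000 + p_m*0.000000 + p_d*6.860000] = 1.175553
  V(0,+0) = exp(-r*dt) * [p_u*1.175553 + p_m*9.284048 + p_d*26.937158] = 10.946639


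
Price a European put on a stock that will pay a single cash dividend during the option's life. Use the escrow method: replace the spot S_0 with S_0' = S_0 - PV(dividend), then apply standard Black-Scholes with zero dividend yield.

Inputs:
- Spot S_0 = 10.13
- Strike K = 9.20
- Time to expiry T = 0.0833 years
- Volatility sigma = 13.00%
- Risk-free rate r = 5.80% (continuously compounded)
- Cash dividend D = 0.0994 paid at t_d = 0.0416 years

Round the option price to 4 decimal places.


Answer: Price = 0.0009

Derivation:
PV(D) = D * exp(-r * t_d) = 0.0994 * 0.99759011 = 0.09916046
S_0' = S_0 - PV(D) = 10.1300 - 0.09916046 = 10.03083954
d1 = (ln(S_0'/K) + (r + sigma^2/2)*T) / (sigma*sqrt(T)) = 2.45190464
d2 = d1 - sigma*sqrt(T) = 2.41438438
exp(-rT) = 0.99518025
N(-d1) = 0.00710512; N(-d2) = 0.00788091
P = K * exp(-rT) * N(-d2) - S_0' * N(-d1) = 9.2000 * 0.99518025 * 0.00788091 - 10.03083954 * 0.00710512 = 0.0009


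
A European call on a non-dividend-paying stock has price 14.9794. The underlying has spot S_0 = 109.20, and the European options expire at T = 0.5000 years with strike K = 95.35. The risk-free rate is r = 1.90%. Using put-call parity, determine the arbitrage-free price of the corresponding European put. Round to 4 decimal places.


Answer: Put price = 0.2279

Derivation:
Put-call parity: C - P = S_0 * exp(-qT) - K * exp(-rT).
S_0 * exp(-qT) = 109.2000 * 1.00000000 = 109.20000000
K * exp(-rT) = 95.3500 * 0.99054498 = 94.44846408
P = C - S*exp(-qT) + K*exp(-rT)
P = 14.9794 - 109.20000000 + 94.44846408 = 0.2279


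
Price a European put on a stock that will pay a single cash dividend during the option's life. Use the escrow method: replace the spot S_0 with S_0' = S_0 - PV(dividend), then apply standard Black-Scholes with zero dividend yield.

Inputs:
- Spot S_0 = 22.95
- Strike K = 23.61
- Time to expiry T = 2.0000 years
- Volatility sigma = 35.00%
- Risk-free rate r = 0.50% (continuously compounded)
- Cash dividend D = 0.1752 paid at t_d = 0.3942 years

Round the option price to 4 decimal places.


Answer: Price = 4.8165

Derivation:
PV(D) = D * exp(-r * t_d) = 0.1752 * 0.99803094 = 0.17485502
S_0' = S_0 - PV(D) = 22.9500 - 0.17485502 = 22.77514498
d1 = (ln(S_0'/K) + (r + sigma^2/2)*T) / (sigma*sqrt(T)) = 0.19495835
d2 = d1 - sigma*sqrt(T) = -0.30001640
exp(-rT) = 0.99004983
N(-d1) = 0.42271278; N(-d2) = 0.61791768
P = K * exp(-rT) * N(-d2) - S_0' * N(-d1) = 23.6100 * 0.99004983 * 0.61791768 - 22.77514498 * 0.42271278 = 4.8165


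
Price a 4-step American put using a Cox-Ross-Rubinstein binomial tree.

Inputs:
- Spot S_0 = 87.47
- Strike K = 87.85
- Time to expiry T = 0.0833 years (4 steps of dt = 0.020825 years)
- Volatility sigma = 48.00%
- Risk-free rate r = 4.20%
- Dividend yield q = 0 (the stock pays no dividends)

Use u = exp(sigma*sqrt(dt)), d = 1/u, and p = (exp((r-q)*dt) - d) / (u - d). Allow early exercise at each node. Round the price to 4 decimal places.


Answer: Price = V(0,0) = 4.7074

Derivation:
dt = T/N = 0.020825
u = exp(sigma*sqrt(dt)) = 1.071724; d = 1/u = 0.933076
p = (exp((r-q)*dt) - d) / (u - d) = 0.489001
Discount per step: exp(-r*dt) = 0.999126
Stock lattice S(k, i) with i counting down-moves:
  k=0: S(0,0) = 87.4700
  k=1: S(1,0) = 93.7437; S(1,1) = 81.6162
  k=2: S(2,0) = 100.4673; S(2,1) = 87.4700; S(2,2) = 76.1541
  k=3: S(3,0) = 107.6732; S(3,1) = 93.7437; S(3,2) = 81.6162; S(3,3) = 71.0576
  k=4: S(4,0) = 115.3959; S(4,1) = 100.4673; S(4,2) = 87.4700; S(4,3) = 76.1541; S(4,4) = 66.3022
Terminal payoffs V(N, i) = max(K - S_T, 0):
  V(4,0) = 0.000000; V(4,1) = 0.000000; V(4,2) = 0.380000; V(4,3) = 11.695854; V(4,4) = 21.547793
Backward induction: V(k, i) = exp(-r*dt) * [p * V(k+1, i) + (1-p) * V(k+1, i+1)]; then take max(V_cont, immediate exercise) for American.
  V(3,0) = exp(-r*dt) * [p*0.000000 + (1-p)*0.000000] = 0.000000; exercise = 0.000000; V(3,0) = max -> 0.000000
  V(3,1) = exp(-r*dt) * [p*0.000000 + (1-p)*0.380000] = 0.194010; exercise = 0.000000; V(3,1) = max -> 0.194010
  V(3,2) = exp(-r*dt) * [p*0.380000 + (1-p)*11.695854] = 6.157001; exercise = 6.233806; V(3,2) = max -> 6.233806
  V(3,3) = exp(-r*dt) * [p*11.695854 + (1-p)*21.547793] = 16.715557; exercise = 16.792362; V(3,3) = max -> 16.792362
  V(2,0) = exp(-r*dt) * [p*0.000000 + (1-p)*0.194010] = 0.099052; exercise = 0.000000; V(2,0) = max -> 0.099052
  V(2,1) = exp(-r*dt) * [p*0.194010 + (1-p)*6.233806] = 3.277471; exercise = 0.380000; V(2,1) = max -> 3.277471
  V(2,2) = exp(-r*dt) * [p*6.233806 + (1-p)*16.792362] = 11.619049; exercise = 11.695854; V(2,2) = max -> 11.695854
  V(1,0) = exp(-r*dt) * [p*0.099052 + (1-p)*3.277471] = 1.721714; exercise = 0.000000; V(1,0) = max -> 1.721714
  V(1,1) = exp(-r*dt) * [p*3.277471 + (1-p)*11.695854] = 7.572629; exercise = 6.233806; V(1,1) = max -> 7.572629
  V(0,0) = exp(-r*dt) * [p*1.721714 + (1-p)*7.572629] = 4.707406; exercise = 0.380000; V(0,0) = max -> 4.707406


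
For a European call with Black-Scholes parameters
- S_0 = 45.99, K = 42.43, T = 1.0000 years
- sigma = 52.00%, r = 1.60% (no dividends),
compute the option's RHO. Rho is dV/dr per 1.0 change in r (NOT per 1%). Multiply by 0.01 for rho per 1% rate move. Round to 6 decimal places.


Answer: Rho = 19.641815

Derivation:
d1 = 0.4457083122; d2 = -0.0742916878
phi(d1) = 0.3612205798; exp(-qT) = 1.0000000000; exp(-rT) = 0.9841273201
N(d2) = 0.4703891455
Rho = K*T*exp(-rT)*N(d2) = 42.4300 * 1.0000 * 0.9841273201 * 0.4703891455 = 19.641815


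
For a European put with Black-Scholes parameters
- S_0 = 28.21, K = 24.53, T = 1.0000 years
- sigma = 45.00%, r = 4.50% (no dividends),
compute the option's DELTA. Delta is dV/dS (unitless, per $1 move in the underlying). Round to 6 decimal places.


Answer: Delta = -0.262512

Derivation:
d1 = 0.6356214817; d2 = 0.1856214817
phi(d1) = 0.3259713232; exp(-qT) = 1.0000000000; exp(-rT) = 0.9559974818
N(-d1) = 0.2625115823
Delta = -exp(-qT) * N(-d1) = -1.0000000000 * 0.2625115823 = -0.262512


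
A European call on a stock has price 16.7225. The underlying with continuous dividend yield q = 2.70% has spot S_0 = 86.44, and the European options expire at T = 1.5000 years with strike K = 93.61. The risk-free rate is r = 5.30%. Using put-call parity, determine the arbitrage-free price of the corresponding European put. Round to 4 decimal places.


Answer: Put price = 20.1695

Derivation:
Put-call parity: C - P = S_0 * exp(-qT) - K * exp(-rT).
S_0 * exp(-qT) = 86.4400 * 0.96030916 = 83.00912418
K * exp(-rT) = 93.6100 * 0.92357802 = 86.45613845
P = C - S*exp(-qT) + K*exp(-rT)
P = 16.7225 - 83.00912418 + 86.45613845 = 20.1695


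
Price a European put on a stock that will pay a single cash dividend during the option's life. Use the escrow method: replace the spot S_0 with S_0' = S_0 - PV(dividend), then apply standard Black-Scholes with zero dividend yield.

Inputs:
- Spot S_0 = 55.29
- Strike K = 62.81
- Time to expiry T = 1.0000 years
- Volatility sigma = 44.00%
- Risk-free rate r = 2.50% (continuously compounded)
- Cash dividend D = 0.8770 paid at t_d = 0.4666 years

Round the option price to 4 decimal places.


PV(D) = D * exp(-r * t_d) = 0.8770 * 0.98840277 = 0.86682923
S_0' = S_0 - PV(D) = 55.2900 - 0.86682923 = 54.42317077
d1 = (ln(S_0'/K) + (r + sigma^2/2)*T) / (sigma*sqrt(T)) = -0.04891886
d2 = d1 - sigma*sqrt(T) = -0.48891886
exp(-rT) = 0.97530991
N(-d1) = 0.51950802; N(-d2) = 0.68755043
P = K * exp(-rT) * N(-d2) - S_0' * N(-d1) = 62.8100 * 0.97530991 * 0.68755043 - 54.42317077 * 0.51950802 = 13.8455

Answer: Price = 13.8455


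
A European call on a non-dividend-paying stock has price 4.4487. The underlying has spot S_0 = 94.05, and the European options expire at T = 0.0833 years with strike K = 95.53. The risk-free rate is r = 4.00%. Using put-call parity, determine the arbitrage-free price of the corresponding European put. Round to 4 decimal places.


Put-call parity: C - P = S_0 * exp(-qT) - K * exp(-rT).
S_0 * exp(-qT) = 94.0500 * 1.00000000 = 94.05000000
K * exp(-rT) = 95.5300 * 0.99667354 = 95.21222375
P = C - S*exp(-qT) + K*exp(-rT)
P = 4.4487 - 94.05000000 + 95.21222375 = 5.6109

Answer: Put price = 5.6109


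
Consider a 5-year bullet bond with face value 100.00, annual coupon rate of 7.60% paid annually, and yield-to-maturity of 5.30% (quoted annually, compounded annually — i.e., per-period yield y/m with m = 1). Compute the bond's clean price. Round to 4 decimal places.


Answer: Price = 109.8758

Derivation:
Coupon per period c = face * coupon_rate / m = 7.600000
Periods per year m = 1; per-period yield y/m = 0.053000
Number of cashflows N = 5
Cashflows (t years, CF_t, discount factor 1/(1+y/m)^(m*t), PV):
  t = 1.0000: CF_t = 7.600000, DF = 0.949668, PV = 7.217474
  t = 2.0000: CF_t = 7.600000, DF = 0.901869, PV = 6.854201
  t = 3.0000: CF_t = 7.600000, DF = 0.856475, PV = 6.509213
  t = 4.0000: CF_t = 7.600000, DF = 0.813367, PV = 6.181589
  t = 5.0000: CF_t = 107.600000, DF = 0.772428, PV = 83.113279
Price P = sum_t PV_t = 109.875756
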